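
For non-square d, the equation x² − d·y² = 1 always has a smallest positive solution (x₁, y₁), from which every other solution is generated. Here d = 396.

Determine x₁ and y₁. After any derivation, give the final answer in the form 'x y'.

199 10

√396 → a₀=19, period (1,8,1,38); ℓ=4 even so k=3
i=0: a=19 ⇒ p=19, q=1
i=1: a=1 ⇒ p=20, q=1
i=2: a=8 ⇒ p=179, q=9
i=3: a=1 ⇒ p=199, q=10
fundamental: x₁=199, y₁=10  (since 39601 − 396·100 = 1)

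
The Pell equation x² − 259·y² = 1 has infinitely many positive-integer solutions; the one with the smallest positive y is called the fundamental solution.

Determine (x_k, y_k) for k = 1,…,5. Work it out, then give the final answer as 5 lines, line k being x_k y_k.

847225 52644
1435580401249 89202625800
2432519210895520825 151149389286757356
4121782176900479681520001 256115082676856799248400
6984153809646585277140670173625 433974201841648854097164622644

d=259: √d = [16; 10,1,2,3,4,3,2,1,10,32] (ℓ=10, even), read p_9/q_9
k=0  a_k=16  p_k/q_k = 16/1
k=1  a_k=10  p_k/q_k = 161/10
k=2  a_k=1  p_k/q_k = 177/11
k=3  a_k=2  p_k/q_k = 515/32
k=4  a_k=3  p_k/q_k = 1722/107
k=5  a_k=4  p_k/q_k = 7403/460
…
k=7  a_k=2  p_k/q_k = 55265/3434
k=8  a_k=1  p_k/q_k = 79196/4921
k=9  a_k=10  p_k/q_k = 847225/52644
fundamental: x₁=847225, y₁=52644  (since 717790200625 − 259·2771390736 = 1)
k=2:  x_2 = 847225·847225+259·52644·52644 = 1435580401249,  y_2 = 847225·52644+52644·847225 = 89202625800
k=3:  x_3 = 847225·1435580401249+259·52644·89202625800 = 2432519210895520825,  y_3 = 847225·89202625800+52644·1435580401249 = 151149389286757356
k=4:  x_4 = 847225·2432519210895520825+259·52644·151149389286757356 = 4121782176900479681520001,  y_4 = 847225·151149389286757356+52644·2432519210895520825 = 256115082676856799248400
k=5:  x_5 = 847225·4121782176900479681520001+259·52644·256115082676856799248400 = 6984153809646585277140670173625,  y_5 = 847225·256115082676856799248400+52644·4121782176900479681520001 = 433974201841648854097164622644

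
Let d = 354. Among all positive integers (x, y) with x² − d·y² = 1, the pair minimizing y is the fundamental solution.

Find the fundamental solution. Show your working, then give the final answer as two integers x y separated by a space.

√354 → a₀=18, period (1,4,2,2,18,2,2,4,1,36); ℓ=10 even so k=9
a_0=18:  p_0=18·1+0=18,  q_0=18·0+1=1
a_1=1:  p_1=1·18+1=19,  q_1=1·1+0=1
…
a_3=2:  p_3=2·94+19=207,  q_3=2·5+1=11
a_4=2:  p_4=2·207+94=508,  q_4=2·11+5=27
a_5=18:  p_5=18·508+207=9351,  q_5=18·27+11=497
…
a_7=2:  p_7=2·19210+9351=47771,  q_7=2·1021+497=2539
a_8=4:  p_8=4·47771+19210=210294,  q_8=4·2539+1021=11177
a_9=1:  p_9=1·210294+47771=258065,  q_9=1·11177+2539=13716
(x₁, y₁) = (258065, 13716);  258065² − 354·13716² = 1 ✓

258065 13716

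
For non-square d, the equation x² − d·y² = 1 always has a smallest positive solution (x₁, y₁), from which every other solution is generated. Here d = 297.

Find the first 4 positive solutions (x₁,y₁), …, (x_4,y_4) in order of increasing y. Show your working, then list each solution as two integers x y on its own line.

d=297: √d = [17; 4,3,1,1,2,1,1,3,4,34] (ℓ=10, even), read p_9/q_9
k=0  a_k=17  p_k/q_k = 17/1
…
k=2  a_k=3  p_k/q_k = 224/13
k=3  a_k=1  p_k/q_k = 293/17
k=4  a_k=1  p_k/q_k = 517/30
…
k=6  a_k=1  p_k/q_k = 1844/107
…
k=8  a_k=3  p_k/q_k = 11357/659
k=9  a_k=4  p_k/q_k = 48599/2820
→ (48599, 2820).  Check: 48599²=2361862801, 297·2820²=2361862800, difference 1.
n=2: (48599,2820)∘(48599,2820) = (48599·48599+297·2820·2820, 48599·2820+2820·48599) = (4723725601,274098360)
n=3: (4723725601,274098360)∘(48599,2820) = (48599·4723725601+297·2820·274098360, 48599·274098360+2820·4723725601) = (459136680917399,26641812392460)
n=4: (459136680917399,26641812392460)∘(48599,2820) = (48599·459136680917399+297·2820·26641812392460, 48599·26641812392460+2820·459136680917399) = (44627167107085622401,2589530880648228720)

48599 2820
4723725601 274098360
459136680917399 26641812392460
44627167107085622401 2589530880648228720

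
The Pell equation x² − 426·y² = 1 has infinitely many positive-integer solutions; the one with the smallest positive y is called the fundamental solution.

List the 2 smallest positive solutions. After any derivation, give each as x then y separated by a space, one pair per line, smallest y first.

88751 4300
15753480001 763258600

[20; 1,1,1,3,2,6,2,3,1,1,1,40] for √426; ℓ=12 ⇒ convergent index 11
step 0: (20, 1)  from 20·(1,0) + (0,1)
step 1: (21, 1)  from 1·(20,1) + (1,0)
…
step 3: (62, 3)  from 1·(41,2) + (21,1)
…
step 6: (3323, 161)  from 6·(516,25) + (227,11)
step 7: (7162, 347)  from 2·(3323,161) + (516,25)
step 8: (24809, 1202)  from 3·(7162,347) + (3323,161)
step 9: (31971, 1549)  from 1·(24809,1202) + (7162,347)
step 10: (56780, 2751)  from 1·(31971,1549) + (24809,1202)
step 11: (88751, 4300)  from 1·(56780,2751) + (31971,1549)
fundamental: x₁=88751, y₁=4300  (since 7876740001 − 426·18490000 = 1)
(x_2, y_2) = (88751·88751 + 426·4300·4300, 88751·4300 + 4300·88751) = (15753480001, 763258600)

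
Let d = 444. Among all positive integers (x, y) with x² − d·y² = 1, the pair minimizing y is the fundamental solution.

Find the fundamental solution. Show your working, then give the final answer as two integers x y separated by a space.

295 14

√444 → a₀=21, period (14,42); ℓ=2 even so k=1
a_0=21:  p_0=21·1+0=21,  q_0=21·0+1=1
a_1=14:  p_1=14·21+1=295,  q_1=14·1+0=14
→ (295, 14).  Check: 295²=87025, 444·14²=87024, difference 1.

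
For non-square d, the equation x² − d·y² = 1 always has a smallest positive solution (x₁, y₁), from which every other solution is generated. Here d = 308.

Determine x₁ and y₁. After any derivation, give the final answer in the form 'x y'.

d=308: √d = [17; 1,1,4,1,1,34] (ℓ=6, even), read p_5/q_5
step 0: (17, 1)  from 17·(1,0) + (0,1)
…
step 2: (35, 2)  from 1·(18,1) + (17,1)
step 3: (158, 9)  from 4·(35,2) + (18,1)
step 4: (193, 11)  from 1·(158,9) + (35,2)
step 5: (351, 20)  from 1·(193,11) + (158,9)
→ (351, 20).  Check: 351²=123201, 308·20²=123200, difference 1.

351 20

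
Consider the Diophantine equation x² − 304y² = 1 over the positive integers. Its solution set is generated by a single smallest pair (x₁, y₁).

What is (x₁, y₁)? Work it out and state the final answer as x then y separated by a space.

57799 3315

√304 = [17; 2,3,2,1,1,1,1,1,2,3,2,34, …], period ℓ=12 (even) → k=11
step 0: (17, 1)  from 17·(1,0) + (0,1)
step 1: (35, 2)  from 2·(17,1) + (1,0)
…
step 3: (279, 16)  from 2·(122,7) + (35,2)
step 4: (401, 23)  from 1·(279,16) + (122,7)
step 5: (680, 39)  from 1·(401,23) + (279,16)
step 6: (1081, 62)  from 1·(680,39) + (401,23)
step 7: (1761, 101)  from 1·(1081,62) + (680,39)
step 8: (2842, 163)  from 1·(1761,101) + (1081,62)
step 9: (7445, 427)  from 2·(2842,163) + (1761,101)
step 10: (25177, 1444)  from 3·(7445,427) + (2842,163)
step 11: (57799, 3315)  from 2·(25177,1444) + (7445,427)
fundamental: x₁=57799, y₁=3315  (since 3340724401 − 304·10989225 = 1)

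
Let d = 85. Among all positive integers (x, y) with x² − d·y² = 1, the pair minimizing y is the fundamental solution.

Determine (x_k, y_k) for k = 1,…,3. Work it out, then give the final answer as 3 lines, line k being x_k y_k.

285769 30996
163327842721 17715391848
93348068572789129 10125019625991228

d=85: √d = [9; 4,1,1,4,18] (ℓ=5, odd), read p_9/q_9
i=0: a=9 ⇒ p=9, q=1
…
i=5: a=18 ⇒ p=6887, q=747
…
i=8: a=1 ⇒ p=62739, q=6805
i=9: a=4 ⇒ p=285769, q=30996
fundamental: x₁=285769, y₁=30996  (since 81663921361 − 85·960752016 = 1)
(285769+30996√85)^2 = 163327842721 + 17715391848√85
(285769+30996√85)^3 = 93348068572789129 + 10125019625991228√85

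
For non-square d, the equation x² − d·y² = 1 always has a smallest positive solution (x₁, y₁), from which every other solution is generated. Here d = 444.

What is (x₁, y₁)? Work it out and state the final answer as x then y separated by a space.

[21; 14,42] for √444; ℓ=2 ⇒ convergent index 1
k=0  a_k=21  p_k/q_k = 21/1
k=1  a_k=14  p_k/q_k = 295/14
(x₁, y₁) = (295, 14);  295² − 444·14² = 1 ✓

295 14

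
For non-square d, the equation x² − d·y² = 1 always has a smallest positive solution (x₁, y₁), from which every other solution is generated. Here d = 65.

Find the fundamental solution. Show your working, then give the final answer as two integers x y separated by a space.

129 16

√65 = [8; 16, …], period ℓ=1 (odd) → k=1
step 0: (8, 1)  from 8·(1,0) + (0,1)
step 1: (129, 16)  from 16·(8,1) + (1,0)
→ (129, 16).  Check: 129²=16641, 65·16²=16640, difference 1.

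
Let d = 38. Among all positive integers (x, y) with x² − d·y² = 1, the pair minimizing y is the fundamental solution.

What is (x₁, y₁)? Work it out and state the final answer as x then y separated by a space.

37 6

√38 → a₀=6, period (6,12); ℓ=2 even so k=1
step 0: (6, 1)  from 6·(1,0) + (0,1)
step 1: (37, 6)  from 6·(6,1) + (1,0)
→ (37, 6).  Check: 37²=1369, 38·6²=1368, difference 1.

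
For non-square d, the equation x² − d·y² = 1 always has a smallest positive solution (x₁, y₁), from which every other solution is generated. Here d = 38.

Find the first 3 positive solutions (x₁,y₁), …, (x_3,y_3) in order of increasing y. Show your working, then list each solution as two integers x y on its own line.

√38 = [6; 6,12, …], period ℓ=2 (even) → k=1
a_0=6:  p_0=6·1+0=6,  q_0=6·0+1=1
a_1=6:  p_1=6·6+1=37,  q_1=6·1+0=6
fundamental: x₁=37, y₁=6  (since 1369 − 38·36 = 1)
(x_2, y_2) = (37·37 + 38·6·6, 37·6 + 6·37) = (2737, 444)
(x_3, y_3) = (37·2737 + 38·6·444, 37·444 + 6·2737) = (202501, 32850)

37 6
2737 444
202501 32850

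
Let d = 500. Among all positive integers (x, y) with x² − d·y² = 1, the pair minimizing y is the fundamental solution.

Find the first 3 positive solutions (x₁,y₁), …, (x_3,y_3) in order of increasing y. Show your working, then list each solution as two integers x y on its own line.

930249 41602
1730726404001 77400437796
3220013013190122249 144003359718540806

√500 = [22; 2,1,3,2,1,…,1,2,44, …], period ℓ=14 (even) → k=13
k=0  a_k=22  p_k/q_k = 22/1
k=1  a_k=2  p_k/q_k = 45/2
k=2  a_k=1  p_k/q_k = 67/3
k=3  a_k=3  p_k/q_k = 246/11
k=4  a_k=2  p_k/q_k = 559/25
k=5  a_k=1  p_k/q_k = 805/36
k=6  a_k=1  p_k/q_k = 1364/61
k=7  a_k=10  p_k/q_k = 14445/646
…
k=10  a_k=2  p_k/q_k = 76317/3413
k=11  a_k=3  p_k/q_k = 259205/11592
k=12  a_k=1  p_k/q_k = 335522/15005
k=13  a_k=2  p_k/q_k = 930249/41602
fundamental: x₁=930249, y₁=41602  (since 865363202001 − 500·1730726404 = 1)
k=2:  x_2 = 930249·930249+500·41602·41602 = 1730726404001,  y_2 = 930249·41602+41602·930249 = 77400437796
k=3:  x_3 = 930249·1730726404001+500·41602·77400437796 = 3220013013190122249,  y_3 = 930249·77400437796+41602·1730726404001 = 144003359718540806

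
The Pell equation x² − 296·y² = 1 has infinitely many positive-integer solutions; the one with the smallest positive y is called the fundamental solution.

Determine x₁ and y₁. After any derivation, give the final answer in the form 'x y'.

3699 215

d=296: √d = [17; 4,1,7,1,4,34] (ℓ=6, even), read p_5/q_5
a_0=17:  p_0=17·1+0=17,  q_0=17·0+1=1
…
a_2=1:  p_2=1·69+17=86,  q_2=1·4+1=5
…
a_4=1:  p_4=1·671+86=757,  q_4=1·39+5=44
a_5=4:  p_5=4·757+671=3699,  q_5=4·44+39=215
→ (3699, 215).  Check: 3699²=13682601, 296·215²=13682600, difference 1.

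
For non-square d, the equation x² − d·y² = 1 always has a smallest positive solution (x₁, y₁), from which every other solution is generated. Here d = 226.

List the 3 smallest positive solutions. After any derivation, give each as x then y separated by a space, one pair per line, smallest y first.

451 30
406801 27060
366934051 24408090

√226 → a₀=15, period (30); ℓ=1 odd so k=1
i=0: a=15 ⇒ p=15, q=1
i=1: a=30 ⇒ p=451, q=30
fundamental: x₁=451, y₁=30  (since 203401 − 226·900 = 1)
k=2:  x_2 = 451·451+226·30·30 = 406801,  y_2 = 451·30+30·451 = 27060
k=3:  x_3 = 451·406801+226·30·27060 = 366934051,  y_3 = 451·27060+30·406801 = 24408090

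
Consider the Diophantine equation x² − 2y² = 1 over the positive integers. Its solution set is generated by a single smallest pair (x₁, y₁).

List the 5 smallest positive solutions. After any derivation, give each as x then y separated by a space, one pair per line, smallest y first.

√2 → a₀=1, period (2); ℓ=1 odd so k=1
a_0=1:  p_0=1·1+0=1,  q_0=1·0+1=1
a_1=2:  p_1=2·1+1=3,  q_1=2·1+0=2
fundamental: x₁=3, y₁=2  (since 9 − 2·4 = 1)
n=2: (3,2)∘(3,2) = (3·3+2·2·2, 3·2+2·3) = (17,12)
n=3: (17,12)∘(3,2) = (3·17+2·2·12, 3·12+2·17) = (99,70)
n=4: (99,70)∘(3,2) = (3·99+2·2·70, 3·70+2·99) = (577,408)
n=5: (577,408)∘(3,2) = (3·577+2·2·408, 3·408+2·577) = (3363,2378)

3 2
17 12
99 70
577 408
3363 2378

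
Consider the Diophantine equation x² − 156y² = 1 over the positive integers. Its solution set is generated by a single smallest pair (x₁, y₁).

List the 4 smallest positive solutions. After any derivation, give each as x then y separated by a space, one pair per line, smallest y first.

25 2
1249 100
62425 4998
3120001 249800

√156 = [12; 2,24, …], period ℓ=2 (even) → k=1
i=0: a=12 ⇒ p=12, q=1
i=1: a=2 ⇒ p=25, q=2
(x₁, y₁) = (25, 2);  25² − 156·2² = 1 ✓
(25+2√156)^2 = 1249 + 100√156
(25+2√156)^3 = 62425 + 4998√156
(25+2√156)^4 = 3120001 + 249800√156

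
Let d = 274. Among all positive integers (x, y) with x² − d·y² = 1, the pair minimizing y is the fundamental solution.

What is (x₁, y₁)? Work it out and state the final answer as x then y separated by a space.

[16; 1,1,4,4,1,1,32] for √274; ℓ=7 ⇒ convergent index 13
k=0  a_k=16  p_k/q_k = 16/1
…
k=2  a_k=1  p_k/q_k = 33/2
…
k=4  a_k=4  p_k/q_k = 629/38
k=5  a_k=1  p_k/q_k = 778/47
…
k=7  a_k=32  p_k/q_k = 45802/2767
k=8  a_k=1  p_k/q_k = 47209/2852
k=9  a_k=1  p_k/q_k = 93011/5619
k=10  a_k=4  p_k/q_k = 419253/25328
k=11  a_k=4  p_k/q_k = 1770023/106931
k=12  a_k=1  p_k/q_k = 2189276/132259
k=13  a_k=1  p_k/q_k = 3959299/239190
fundamental: x₁=3959299, y₁=239190  (since 15676048571401 − 274·57211856100 = 1)

3959299 239190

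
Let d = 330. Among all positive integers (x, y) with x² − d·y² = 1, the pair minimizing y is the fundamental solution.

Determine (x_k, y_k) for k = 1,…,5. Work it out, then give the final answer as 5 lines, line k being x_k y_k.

109 6
23761 1308
5179789 285138
1129170241 62158776
246153932749 13550328030

[18; 6,36] for √330; ℓ=2 ⇒ convergent index 1
step 0: (18, 1)  from 18·(1,0) + (0,1)
step 1: (109, 6)  from 6·(18,1) + (1,0)
→ (109, 6).  Check: 109²=11881, 330·6²=11880, difference 1.
k=2:  x_2 = 109·109+330·6·6 = 23761,  y_2 = 109·6+6·109 = 1308
k=3:  x_3 = 109·23761+330·6·1308 = 5179789,  y_3 = 109·1308+6·23761 = 285138
k=4:  x_4 = 109·5179789+330·6·285138 = 1129170241,  y_4 = 109·285138+6·5179789 = 62158776
k=5:  x_5 = 109·1129170241+330·6·62158776 = 246153932749,  y_5 = 109·62158776+6·1129170241 = 13550328030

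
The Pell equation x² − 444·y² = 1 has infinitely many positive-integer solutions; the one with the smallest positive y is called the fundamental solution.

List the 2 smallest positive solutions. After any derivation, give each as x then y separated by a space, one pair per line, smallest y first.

295 14
174049 8260

d=444: √d = [21; 14,42] (ℓ=2, even), read p_1/q_1
step 0: (21, 1)  from 21·(1,0) + (0,1)
step 1: (295, 14)  from 14·(21,1) + (1,0)
→ (295, 14).  Check: 295²=87025, 444·14²=87024, difference 1.
(295+14√444)^2 = 174049 + 8260√444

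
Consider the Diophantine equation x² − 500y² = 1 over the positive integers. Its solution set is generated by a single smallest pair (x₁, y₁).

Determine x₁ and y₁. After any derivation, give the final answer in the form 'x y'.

√500 = [22; 2,1,3,2,1,…,1,2,44, …], period ℓ=14 (even) → k=13
i=0: a=22 ⇒ p=22, q=1
i=1: a=2 ⇒ p=45, q=2
i=2: a=1 ⇒ p=67, q=3
i=3: a=3 ⇒ p=246, q=11
i=4: a=2 ⇒ p=559, q=25
i=5: a=1 ⇒ p=805, q=36
…
i=7: a=10 ⇒ p=14445, q=646
i=8: a=1 ⇒ p=15809, q=707
…
i=10: a=2 ⇒ p=76317, q=3413
i=11: a=3 ⇒ p=259205, q=11592
i=12: a=1 ⇒ p=335522, q=15005
i=13: a=2 ⇒ p=930249, q=41602
(x₁, y₁) = (930249, 41602);  930249² − 500·41602² = 1 ✓

930249 41602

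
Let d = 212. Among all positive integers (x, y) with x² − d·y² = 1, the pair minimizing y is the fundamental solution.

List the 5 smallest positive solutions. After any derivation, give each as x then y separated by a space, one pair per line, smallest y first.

[14; 1,1,3,1,1,…,1,1,28] for √212; ℓ=14 ⇒ convergent index 13
a_0=14:  p_0=14·1+0=14,  q_0=14·0+1=1
a_1=1:  p_1=1·14+1=15,  q_1=1·1+0=1
a_2=1:  p_2=1·15+14=29,  q_2=1·1+1=2
…
a_4=1:  p_4=1·102+29=131,  q_4=1·7+2=9
…
a_7=6:  p_7=6·364+233=2417,  q_7=6·25+16=166
…
a_10=1:  p_10=1·5198+2781=7979,  q_10=1·357+191=548
a_11=3:  p_11=3·7979+5198=29135,  q_11=3·548+357=2001
a_12=1:  p_12=1·29135+7979=37114,  q_12=1·2001+548=2549
a_13=1:  p_13=1·37114+29135=66249,  q_13=1·2549+2001=4550
fundamental: x₁=66249, y₁=4550  (since 4388930001 − 212·20702500 = 1)
(66249+4550√212)^2 = 8777860001 + 602865900√212
(66249+4550√212)^3 = 1163048894346249 + 79878526013650√212
(66249+4550√212)^4 = 154101652394311440001 + 10583744939153731800√212
(66249+4550√212)^5 = 20418160737778428282906249 + 1402325036868112630022750√212

66249 4550
8777860001 602865900
1163048894346249 79878526013650
154101652394311440001 10583744939153731800
20418160737778428282906249 1402325036868112630022750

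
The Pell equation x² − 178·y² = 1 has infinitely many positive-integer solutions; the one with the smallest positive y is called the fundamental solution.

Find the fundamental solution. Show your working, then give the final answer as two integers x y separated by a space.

1601 120

d=178: √d = [13; 2,1,12,1,2,26] (ℓ=6, even), read p_5/q_5
k=0  a_k=13  p_k/q_k = 13/1
…
k=2  a_k=1  p_k/q_k = 40/3
…
k=4  a_k=1  p_k/q_k = 547/41
k=5  a_k=2  p_k/q_k = 1601/120
fundamental: x₁=1601, y₁=120  (since 2563201 − 178·14400 = 1)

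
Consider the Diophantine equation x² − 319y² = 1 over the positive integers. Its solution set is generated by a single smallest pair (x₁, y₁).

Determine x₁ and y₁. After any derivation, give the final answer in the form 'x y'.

√319 = [17; 1,6,5,1,4,…,6,1,34, …], period ℓ=14 (even) → k=13
a_0=17:  p_0=17·1+0=17,  q_0=17·0+1=1
a_1=1:  p_1=1·17+1=18,  q_1=1·1+0=1
…
a_3=5:  p_3=5·125+18=643,  q_3=5·7+1=36
a_4=1:  p_4=1·643+125=768,  q_4=1·36+7=43
…
a_8=3:  p_8=3·15628+11913=58797,  q_8=3·875+667=3292
a_9=4:  p_9=4·58797+15628=250816,  q_9=4·3292+875=14043
a_10=1:  p_10=1·250816+58797=309613,  q_10=1·14043+3292=17335
…
a_12=6:  p_12=6·1798881+309613=11102899,  q_12=6·100718+17335=621643
a_13=1:  p_13=1·11102899+1798881=12901780,  q_13=1·621643+100718=722361
fundamental: x₁=12901780, y₁=722361  (since 166455927168400 − 319·521805414321 = 1)

12901780 722361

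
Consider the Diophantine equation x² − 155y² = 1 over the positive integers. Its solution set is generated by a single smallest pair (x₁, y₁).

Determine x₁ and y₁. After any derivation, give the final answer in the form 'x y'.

249 20

[12; 2,4,2,24] for √155; ℓ=4 ⇒ convergent index 3
k=0  a_k=12  p_k/q_k = 12/1
…
k=2  a_k=4  p_k/q_k = 112/9
k=3  a_k=2  p_k/q_k = 249/20
fundamental: x₁=249, y₁=20  (since 62001 − 155·400 = 1)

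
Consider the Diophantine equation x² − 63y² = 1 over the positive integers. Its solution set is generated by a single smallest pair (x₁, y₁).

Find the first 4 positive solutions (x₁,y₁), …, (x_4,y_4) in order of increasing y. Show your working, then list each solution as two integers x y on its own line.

8 1
127 16
2024 255
32257 4064

√63 = [7; 1,14, …], period ℓ=2 (even) → k=1
i=0: a=7 ⇒ p=7, q=1
i=1: a=1 ⇒ p=8, q=1
fundamental: x₁=8, y₁=1  (since 64 − 63·1 = 1)
n=2: (8,1)∘(8,1) = (8·8+63·1·1, 8·1+1·8) = (127,16)
n=3: (127,16)∘(8,1) = (8·127+63·1·16, 8·16+1·127) = (2024,255)
n=4: (2024,255)∘(8,1) = (8·2024+63·1·255, 8·255+1·2024) = (32257,4064)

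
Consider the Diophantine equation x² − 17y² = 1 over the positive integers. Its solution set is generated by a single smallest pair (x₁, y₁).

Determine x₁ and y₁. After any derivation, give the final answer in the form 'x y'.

[4; 8] for √17; ℓ=1 ⇒ convergent index 1
k=0  a_k=4  p_k/q_k = 4/1
k=1  a_k=8  p_k/q_k = 33/8
→ (33, 8).  Check: 33²=1089, 17·8²=1088, difference 1.

33 8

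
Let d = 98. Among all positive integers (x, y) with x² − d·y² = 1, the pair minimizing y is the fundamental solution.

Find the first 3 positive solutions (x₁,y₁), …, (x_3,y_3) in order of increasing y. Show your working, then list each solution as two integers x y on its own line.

√98 → a₀=9, period (1,8,1,18); ℓ=4 even so k=3
a_0=9:  p_0=9·1+0=9,  q_0=9·0+1=1
…
a_2=8:  p_2=8·10+9=89,  q_2=8·1+1=9
a_3=1:  p_3=1·89+10=99,  q_3=1·9+1=10
fundamental: x₁=99, y₁=10  (since 9801 − 98·100 = 1)
(99+10√98)^2 = 19601 + 1980√98
(99+10√98)^3 = 3880899 + 392030√98

99 10
19601 1980
3880899 392030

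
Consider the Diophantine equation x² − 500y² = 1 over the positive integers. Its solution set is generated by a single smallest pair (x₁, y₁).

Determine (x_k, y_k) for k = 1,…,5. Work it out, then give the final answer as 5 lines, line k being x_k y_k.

[22; 2,1,3,2,1,…,1,2,44] for √500; ℓ=14 ⇒ convergent index 13
i=0: a=22 ⇒ p=22, q=1
i=1: a=2 ⇒ p=45, q=2
i=2: a=1 ⇒ p=67, q=3
…
i=5: a=1 ⇒ p=805, q=36
i=6: a=1 ⇒ p=1364, q=61
i=7: a=10 ⇒ p=14445, q=646
i=8: a=1 ⇒ p=15809, q=707
i=9: a=1 ⇒ p=30254, q=1353
i=10: a=2 ⇒ p=76317, q=3413
i=11: a=3 ⇒ p=259205, q=11592
i=12: a=1 ⇒ p=335522, q=15005
i=13: a=2 ⇒ p=930249, q=41602
→ (930249, 41602).  Check: 930249²=865363202001, 500·41602²=865363202000, difference 1.
n=2: (930249,41602)∘(930249,41602) = (930249·930249+500·41602·41602, 930249·41602+41602·930249) = (1730726404001,77400437796)
n=3: (1730726404001,77400437796)∘(930249,41602) = (930249·1730726404001+500·41602·77400437796, 930249·77400437796+41602·1730726404001) = (3220013013190122249,144003359718540806)
n=4: (3220013013190122249,144003359718540806)∘(930249,41602) = (930249·3220013013190122249+500·41602·144003359718540806, 930249·144003359718540806+41602·3220013013190122249) = (5990827771012465337616001,267917962749548332043592)
n=5: (5990827771012465337616001,267917962749548332043592)∘(930249,41602) = (930249·5990827771012465337616001+500·41602·267917962749548332043592, 930249·267917962749548332043592+41602·5990827771012465337616001) = (11145923086309929722690704506249,498460833859465169310720288010)

930249 41602
1730726404001 77400437796
3220013013190122249 144003359718540806
5990827771012465337616001 267917962749548332043592
11145923086309929722690704506249 498460833859465169310720288010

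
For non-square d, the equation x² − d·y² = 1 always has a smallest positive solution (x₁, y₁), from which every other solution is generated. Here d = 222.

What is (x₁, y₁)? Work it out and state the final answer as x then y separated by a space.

149 10

√222 = [14; 1,8,1,28, …], period ℓ=4 (even) → k=3
a_0=14:  p_0=14·1+0=14,  q_0=14·0+1=1
a_1=1:  p_1=1·14+1=15,  q_1=1·1+0=1
a_2=8:  p_2=8·15+14=134,  q_2=8·1+1=9
a_3=1:  p_3=1·134+15=149,  q_3=1·9+1=10
(x₁, y₁) = (149, 10);  149² − 222·10² = 1 ✓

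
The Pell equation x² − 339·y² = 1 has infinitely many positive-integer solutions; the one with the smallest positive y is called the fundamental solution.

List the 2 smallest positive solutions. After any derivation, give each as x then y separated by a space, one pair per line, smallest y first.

√339 → a₀=18, period (2,2,2,1,17,1,2,2,2,36); ℓ=10 even so k=9
i=0: a=18 ⇒ p=18, q=1
i=1: a=2 ⇒ p=37, q=2
i=2: a=2 ⇒ p=92, q=5
i=3: a=2 ⇒ p=221, q=12
…
i=5: a=17 ⇒ p=5542, q=301
…
i=7: a=2 ⇒ p=17252, q=937
i=8: a=2 ⇒ p=40359, q=2192
i=9: a=2 ⇒ p=97970, q=5321
→ (97970, 5321).  Check: 97970²=9598120900, 339·5321²=9598120899, difference 1.
n=2: (97970,5321)∘(97970,5321) = (97970·97970+339·5321·5321, 97970·5321+5321·97970) = (19196241799,1042596740)

97970 5321
19196241799 1042596740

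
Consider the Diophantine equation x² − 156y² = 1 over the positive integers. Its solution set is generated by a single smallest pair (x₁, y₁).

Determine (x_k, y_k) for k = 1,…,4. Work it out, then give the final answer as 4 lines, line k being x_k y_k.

√156 → a₀=12, period (2,24); ℓ=2 even so k=1
i=0: a=12 ⇒ p=12, q=1
i=1: a=2 ⇒ p=25, q=2
(x₁, y₁) = (25, 2);  25² − 156·2² = 1 ✓
(x_2, y_2) = (25·25 + 156·2·2, 25·2 + 2·25) = (1249, 100)
(x_3, y_3) = (25·1249 + 156·2·100, 25·100 + 2·1249) = (62425, 4998)
(x_4, y_4) = (25·62425 + 156·2·4998, 25·4998 + 2·62425) = (3120001, 249800)

25 2
1249 100
62425 4998
3120001 249800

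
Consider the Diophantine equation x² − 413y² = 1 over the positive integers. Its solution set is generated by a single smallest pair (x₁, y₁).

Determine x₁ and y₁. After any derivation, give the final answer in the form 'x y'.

d=413: √d = [20; 3,9,1,4,1,9,3,40] (ℓ=8, even), read p_7/q_7
k=0  a_k=20  p_k/q_k = 20/1
…
k=2  a_k=9  p_k/q_k = 569/28
…
k=5  a_k=1  p_k/q_k = 3719/183
k=6  a_k=9  p_k/q_k = 36560/1799
k=7  a_k=3  p_k/q_k = 113399/5580
fundamental: x₁=113399, y₁=5580  (since 12859333201 − 413·31136400 = 1)

113399 5580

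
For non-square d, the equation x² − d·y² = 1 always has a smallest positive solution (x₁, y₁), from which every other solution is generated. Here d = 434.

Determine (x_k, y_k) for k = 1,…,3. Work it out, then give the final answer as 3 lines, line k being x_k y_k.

d=434: √d = [20; 1,4,1,40] (ℓ=4, even), read p_3/q_3
k=0  a_k=20  p_k/q_k = 20/1
k=1  a_k=1  p_k/q_k = 21/1
k=2  a_k=4  p_k/q_k = 104/5
k=3  a_k=1  p_k/q_k = 125/6
(x₁, y₁) = (125, 6);  125² − 434·6² = 1 ✓
k=2:  x_2 = 125·125+434·6·6 = 31249,  y_2 = 125·6+6·125 = 1500
k=3:  x_3 = 125·31249+434·6·1500 = 7812125,  y_3 = 125·1500+6·31249 = 374994

125 6
31249 1500
7812125 374994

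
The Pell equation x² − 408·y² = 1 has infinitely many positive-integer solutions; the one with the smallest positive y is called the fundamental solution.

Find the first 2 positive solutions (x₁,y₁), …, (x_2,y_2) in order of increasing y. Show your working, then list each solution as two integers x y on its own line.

101 5
20401 1010

d=408: √d = [20; 5,40] (ℓ=2, even), read p_1/q_1
i=0: a=20 ⇒ p=20, q=1
i=1: a=5 ⇒ p=101, q=5
fundamental: x₁=101, y₁=5  (since 10201 − 408·25 = 1)
k=2:  x_2 = 101·101+408·5·5 = 20401,  y_2 = 101·5+5·101 = 1010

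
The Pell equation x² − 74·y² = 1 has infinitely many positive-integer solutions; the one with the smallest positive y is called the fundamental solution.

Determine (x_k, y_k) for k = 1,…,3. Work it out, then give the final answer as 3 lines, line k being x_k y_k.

3699 430
27365201 3181140
202447753299 23534073290

√74 = [8; 1,1,1,1,16, …], period ℓ=5 (odd) → k=9
i=0: a=8 ⇒ p=8, q=1
i=1: a=1 ⇒ p=9, q=1
i=2: a=1 ⇒ p=17, q=2
i=3: a=1 ⇒ p=26, q=3
…
i=5: a=16 ⇒ p=714, q=83
i=6: a=1 ⇒ p=757, q=88
i=7: a=1 ⇒ p=1471, q=171
i=8: a=1 ⇒ p=2228, q=259
i=9: a=1 ⇒ p=3699, q=430
(x₁, y₁) = (3699, 430);  3699² − 74·430² = 1 ✓
(x_2, y_2) = (3699·3699 + 74·430·430, 3699·430 + 430·3699) = (27365201, 3181140)
(x_3, y_3) = (3699·27365201 + 74·430·3181140, 3699·3181140 + 430·27365201) = (202447753299, 23534073290)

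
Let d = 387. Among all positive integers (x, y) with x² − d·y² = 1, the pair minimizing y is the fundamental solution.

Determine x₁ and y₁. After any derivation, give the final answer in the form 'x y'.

3482 177

√387 = [19; 1,2,19,2,1,38, …], period ℓ=6 (even) → k=5
a_0=19:  p_0=19·1+0=19,  q_0=19·0+1=1
a_1=1:  p_1=1·19+1=20,  q_1=1·1+0=1
…
a_3=19:  p_3=19·59+20=1141,  q_3=19·3+1=58
a_4=2:  p_4=2·1141+59=2341,  q_4=2·58+3=119
a_5=1:  p_5=1·2341+1141=3482,  q_5=1·119+58=177
→ (3482, 177).  Check: 3482²=12124324, 387·177²=12124323, difference 1.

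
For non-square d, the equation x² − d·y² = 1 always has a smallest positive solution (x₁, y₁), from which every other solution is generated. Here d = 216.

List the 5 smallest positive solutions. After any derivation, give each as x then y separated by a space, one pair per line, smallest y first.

d=216: √d = [14; 1,2,3,2,1,28] (ℓ=6, even), read p_5/q_5
a_0=14:  p_0=14·1+0=14,  q_0=14·0+1=1
a_1=1:  p_1=1·14+1=15,  q_1=1·1+0=1
a_2=2:  p_2=2·15+14=44,  q_2=2·1+1=3
a_3=3:  p_3=3·44+15=147,  q_3=3·3+1=10
a_4=2:  p_4=2·147+44=338,  q_4=2·10+3=23
a_5=1:  p_5=1·338+147=485,  q_5=1·23+10=33
fundamental: x₁=485, y₁=33  (since 235225 − 216·1089 = 1)
(485+33√216)^2 = 470449 + 32010√216
(485+33√216)^3 = 456335045 + 31049667√216
(485+33√216)^4 = 442644523201 + 30118144980√216
(485+33√216)^5 = 429364731169925 + 29214569580933√216

485 33
470449 32010
456335045 31049667
442644523201 30118144980
429364731169925 29214569580933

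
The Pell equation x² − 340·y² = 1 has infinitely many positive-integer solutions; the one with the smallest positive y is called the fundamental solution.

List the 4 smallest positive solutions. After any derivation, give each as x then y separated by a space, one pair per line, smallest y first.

√340 = [18; 2,3,1,1,1,…,3,2,36, …], period ℓ=14 (even) → k=13
step 0: (18, 1)  from 18·(1,0) + (0,1)
step 1: (37, 2)  from 2·(18,1) + (1,0)
…
step 4: (295, 16)  from 1·(166,9) + (129,7)
step 5: (461, 25)  from 1·(295,16) + (166,9)
…
step 10: (21039, 1141)  from 1·(13774,747) + (7265,394)
…
step 12: (125478, 6805)  from 3·(34813,1888) + (21039,1141)
step 13: (285769, 15498)  from 2·(125478,6805) + (34813,1888)
(x₁, y₁) = (285769, 15498);  285769² − 340·15498² = 1 ✓
(285769+15498√340)^2 = 163327842721 + 8857695924√340
(285769+15498√340)^3 = 93348068572789129 + 5062509812995614√340
(285769+15498√340)^4 = 53351968415791425367681 + 2893416733491029538408√340

285769 15498
163327842721 8857695924
93348068572789129 5062509812995614
53351968415791425367681 2893416733491029538408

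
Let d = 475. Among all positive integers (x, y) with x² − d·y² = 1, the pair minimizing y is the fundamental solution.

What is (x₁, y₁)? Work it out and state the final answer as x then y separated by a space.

57799 2652

√475 = [21; 1,3,1,6,2,6,1,3,1,42, …], period ℓ=10 (even) → k=9
step 0: (21, 1)  from 21·(1,0) + (0,1)
step 1: (22, 1)  from 1·(21,1) + (1,0)
…
step 3: (109, 5)  from 1·(87,4) + (22,1)
step 4: (741, 34)  from 6·(109,5) + (87,4)
…
step 6: (10287, 472)  from 6·(1591,73) + (741,34)
…
step 8: (45921, 2107)  from 3·(11878,545) + (10287,472)
step 9: (57799, 2652)  from 1·(45921,2107) + (11878,545)
fundamental: x₁=57799, y₁=2652  (since 3340724401 − 475·7033104 = 1)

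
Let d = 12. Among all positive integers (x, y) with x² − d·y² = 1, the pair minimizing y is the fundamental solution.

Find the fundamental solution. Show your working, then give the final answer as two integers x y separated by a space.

7 2

√12 → a₀=3, period (2,6); ℓ=2 even so k=1
a_0=3:  p_0=3·1+0=3,  q_0=3·0+1=1
a_1=2:  p_1=2·3+1=7,  q_1=2·1+0=2
fundamental: x₁=7, y₁=2  (since 49 − 12·4 = 1)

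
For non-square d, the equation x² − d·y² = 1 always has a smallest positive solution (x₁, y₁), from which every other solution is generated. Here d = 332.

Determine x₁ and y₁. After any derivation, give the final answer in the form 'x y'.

√332 → a₀=18, period (4,1,1,8,1,1,4,36); ℓ=8 even so k=7
k=0  a_k=18  p_k/q_k = 18/1
k=1  a_k=4  p_k/q_k = 73/4
k=2  a_k=1  p_k/q_k = 91/5
…
k=6  a_k=1  p_k/q_k = 2970/163
k=7  a_k=4  p_k/q_k = 13447/738
(x₁, y₁) = (13447, 738);  13447² − 332·738² = 1 ✓

13447 738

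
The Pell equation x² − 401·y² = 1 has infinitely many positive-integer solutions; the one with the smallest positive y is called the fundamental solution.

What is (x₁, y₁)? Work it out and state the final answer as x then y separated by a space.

801 40

d=401: √d = [20; 40] (ℓ=1, odd), read p_1/q_1
k=0  a_k=20  p_k/q_k = 20/1
k=1  a_k=40  p_k/q_k = 801/40
→ (801, 40).  Check: 801²=641601, 401·40²=641600, difference 1.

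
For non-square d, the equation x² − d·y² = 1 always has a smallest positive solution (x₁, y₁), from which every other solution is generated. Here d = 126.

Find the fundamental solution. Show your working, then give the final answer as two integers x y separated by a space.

449 40

[11; 4,2,4,22] for √126; ℓ=4 ⇒ convergent index 3
k=0  a_k=11  p_k/q_k = 11/1
k=1  a_k=4  p_k/q_k = 45/4
k=2  a_k=2  p_k/q_k = 101/9
k=3  a_k=4  p_k/q_k = 449/40
→ (449, 40).  Check: 449²=201601, 126·40²=201600, difference 1.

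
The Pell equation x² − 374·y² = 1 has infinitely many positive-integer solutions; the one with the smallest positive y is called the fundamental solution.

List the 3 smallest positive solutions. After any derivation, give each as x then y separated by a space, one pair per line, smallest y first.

[19; 2,1,18,1,2,38] for √374; ℓ=6 ⇒ convergent index 5
k=0  a_k=19  p_k/q_k = 19/1
k=1  a_k=2  p_k/q_k = 39/2
k=2  a_k=1  p_k/q_k = 58/3
k=3  a_k=18  p_k/q_k = 1083/56
k=4  a_k=1  p_k/q_k = 1141/59
k=5  a_k=2  p_k/q_k = 3365/174
→ (3365, 174).  Check: 3365²=11323225, 374·174²=11323224, difference 1.
(3365+174√374)^2 = 22646449 + 1171020√374
(3365+174√374)^3 = 152410598405 + 7880964426√374

3365 174
22646449 1171020
152410598405 7880964426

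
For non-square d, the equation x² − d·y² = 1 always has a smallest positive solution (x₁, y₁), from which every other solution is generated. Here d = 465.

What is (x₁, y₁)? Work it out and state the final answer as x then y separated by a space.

[21; 1,1,3,2,2,2,3,1,1,42] for √465; ℓ=10 ⇒ convergent index 9
i=0: a=21 ⇒ p=21, q=1
i=1: a=1 ⇒ p=22, q=1
…
i=4: a=2 ⇒ p=345, q=16
…
i=6: a=2 ⇒ p=2027, q=94
i=7: a=3 ⇒ p=6922, q=321
i=8: a=1 ⇒ p=8949, q=415
i=9: a=1 ⇒ p=15871, q=736
fundamental: x₁=15871, y₁=736  (since 251888641 − 465·541696 = 1)

15871 736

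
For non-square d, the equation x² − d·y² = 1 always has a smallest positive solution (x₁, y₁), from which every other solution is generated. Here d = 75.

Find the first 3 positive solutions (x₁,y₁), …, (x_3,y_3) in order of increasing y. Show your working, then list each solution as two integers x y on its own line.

[8; 1,1,1,16] for √75; ℓ=4 ⇒ convergent index 3
i=0: a=8 ⇒ p=8, q=1
i=1: a=1 ⇒ p=9, q=1
i=2: a=1 ⇒ p=17, q=2
i=3: a=1 ⇒ p=26, q=3
(x₁, y₁) = (26, 3);  26² − 75·3² = 1 ✓
(x_2, y_2) = (26·26 + 75·3·3, 26·3 + 3·26) = (1351, 156)
(x_3, y_3) = (26·1351 + 75·3·156, 26·156 + 3·1351) = (70226, 8109)

26 3
1351 156
70226 8109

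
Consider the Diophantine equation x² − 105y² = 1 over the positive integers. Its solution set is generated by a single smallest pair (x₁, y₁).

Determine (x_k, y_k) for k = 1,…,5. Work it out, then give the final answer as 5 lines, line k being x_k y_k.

d=105: √d = [10; 4,20] (ℓ=2, even), read p_1/q_1
k=0  a_k=10  p_k/q_k = 10/1
k=1  a_k=4  p_k/q_k = 41/4
→ (41, 4).  Check: 41²=1681, 105·4²=1680, difference 1.
k=2:  x_2 = 41·41+105·4·4 = 3361,  y_2 = 41·4+4·41 = 328
k=3:  x_3 = 41·3361+105·4·328 = 275561,  y_3 = 41·328+4·3361 = 26892
k=4:  x_4 = 41·275561+105·4·26892 = 22592641,  y_4 = 41·26892+4·275561 = 2204816
k=5:  x_5 = 41·22592641+105·4·2204816 = 1852321001,  y_5 = 41·2204816+4·22592641 = 180768020

41 4
3361 328
275561 26892
22592641 2204816
1852321001 180768020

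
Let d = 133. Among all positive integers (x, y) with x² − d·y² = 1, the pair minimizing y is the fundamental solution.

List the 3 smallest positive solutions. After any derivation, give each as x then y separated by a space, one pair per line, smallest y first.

2588599 224460
13401689565601 1162073863080
69383200415647777399 6016286479789825380

d=133: √d = [11; 1,1,7,5,1,…,1,1,22] (ℓ=16, even), read p_15/q_15
step 0: (11, 1)  from 11·(1,0) + (0,1)
step 1: (12, 1)  from 1·(11,1) + (1,0)
step 2: (23, 2)  from 1·(12,1) + (11,1)
step 3: (173, 15)  from 7·(23,2) + (12,1)
…
step 5: (1061, 92)  from 1·(888,77) + (173,15)
step 6: (1949, 169)  from 1·(1061,92) + (888,77)
step 7: (3010, 261)  from 1·(1949,169) + (1061,92)
…
step 9: (10979, 952)  from 1·(7969,691) + (3010,261)
step 10: (18948, 1643)  from 1·(10979,952) + (7969,691)
step 11: (29927, 2595)  from 1·(18948,1643) + (10979,952)
step 12: (168583, 14618)  from 5·(29927,2595) + (18948,1643)
…
step 14: (1378591, 119539)  from 1·(1210008,104921) + (168583,14618)
step 15: (2588599, 224460)  from 1·(1378591,119539) + (1210008,104921)
fundamental: x₁=2588599, y₁=224460  (since 6700844782801 − 133·50382291600 = 1)
n=2: (2588599,224460)∘(2588599,224460) = (2588599·2588599+133·224460·224460, 2588599·224460+224460·2588599) = (13401689565601,1162073863080)
n=3: (13401689565601,1162073863080)∘(2588599,224460) = (2588599·13401689565601+133·224460·1162073863080, 2588599·1162073863080+224460·13401689565601) = (69383200415647777399,6016286479789825380)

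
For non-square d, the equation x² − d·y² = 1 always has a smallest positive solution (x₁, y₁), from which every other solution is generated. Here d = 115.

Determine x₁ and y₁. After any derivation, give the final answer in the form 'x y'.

1126 105

√115 → a₀=10, period (1,2,1,1,1,1,1,2,1,20); ℓ=10 even so k=9
a_0=10:  p_0=10·1+0=10,  q_0=10·0+1=1
…
a_3=1:  p_3=1·32+11=43,  q_3=1·3+1=4
…
a_6=1:  p_6=1·118+75=193,  q_6=1·11+7=18
a_7=1:  p_7=1·193+118=311,  q_7=1·18+11=29
a_8=2:  p_8=2·311+193=815,  q_8=2·29+18=76
a_9=1:  p_9=1·815+311=1126,  q_9=1·76+29=105
(x₁, y₁) = (1126, 105);  1126² − 115·105² = 1 ✓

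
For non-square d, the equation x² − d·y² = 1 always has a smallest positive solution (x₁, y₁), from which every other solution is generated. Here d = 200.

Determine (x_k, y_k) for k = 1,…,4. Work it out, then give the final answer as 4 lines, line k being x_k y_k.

[14; 7,28] for √200; ℓ=2 ⇒ convergent index 1
k=0  a_k=14  p_k/q_k = 14/1
k=1  a_k=7  p_k/q_k = 99/7
→ (99, 7).  Check: 99²=9801, 200·7²=9800, difference 1.
k=2:  x_2 = 99·99+200·7·7 = 19601,  y_2 = 99·7+7·99 = 1386
k=3:  x_3 = 99·19601+200·7·1386 = 3880899,  y_3 = 99·1386+7·19601 = 274421
k=4:  x_4 = 99·3880899+200·7·274421 = 768398401,  y_4 = 99·274421+7·3880899 = 54333972

99 7
19601 1386
3880899 274421
768398401 54333972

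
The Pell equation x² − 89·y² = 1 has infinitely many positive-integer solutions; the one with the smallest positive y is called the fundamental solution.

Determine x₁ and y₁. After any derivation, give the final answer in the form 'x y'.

500001 53000

d=89: √d = [9; 2,3,3,2,18] (ℓ=5, odd), read p_9/q_9
step 0: (9, 1)  from 9·(1,0) + (0,1)
…
step 2: (66, 7)  from 3·(19,2) + (9,1)
step 3: (217, 23)  from 3·(66,7) + (19,2)
…
step 7: (66019, 6998)  from 3·(18934,2007) + (9217,977)
step 8: (216991, 23001)  from 3·(66019,6998) + (18934,2007)
step 9: (500001, 53000)  from 2·(216991,23001) + (66019,6998)
(x₁, y₁) = (500001, 53000);  500001² − 89·53000² = 1 ✓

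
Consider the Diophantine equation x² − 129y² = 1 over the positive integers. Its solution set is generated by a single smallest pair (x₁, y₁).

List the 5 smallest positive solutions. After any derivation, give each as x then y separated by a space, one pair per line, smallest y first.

√129 → a₀=11, period (2,1,3,1,6,1,3,1,2,22); ℓ=10 even so k=9
k=0  a_k=11  p_k/q_k = 11/1
k=1  a_k=2  p_k/q_k = 23/2
…
k=4  a_k=1  p_k/q_k = 159/14
…
k=6  a_k=1  p_k/q_k = 1238/109
k=7  a_k=3  p_k/q_k = 4793/422
k=8  a_k=1  p_k/q_k = 6031/531
k=9  a_k=2  p_k/q_k = 16855/1484
(x₁, y₁) = (16855, 1484);  16855² − 129·1484² = 1 ✓
k=2:  x_2 = 16855·16855+129·1484·1484 = 568182049,  y_2 = 16855·1484+1484·16855 = 50025640
k=3:  x_3 = 16855·568182049+129·1484·50025640 = 19153416854935,  y_3 = 16855·50025640+1484·568182049 = 1686364322916
k=4:  x_4 = 16855·19153416854935+129·1484·1686364322916 = 645661681611676801,  y_4 = 16855·1686364322916+1484·19153416854935 = 56847341275472720
k=5:  x_5 = 16855·645661681611676801+129·1484·56847341275472720 = 21765255267976208106775,  y_5 = 16855·56847341275472720+1484·645661681611676801 = 1916323872709821068284

16855 1484
568182049 50025640
19153416854935 1686364322916
645661681611676801 56847341275472720
21765255267976208106775 1916323872709821068284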